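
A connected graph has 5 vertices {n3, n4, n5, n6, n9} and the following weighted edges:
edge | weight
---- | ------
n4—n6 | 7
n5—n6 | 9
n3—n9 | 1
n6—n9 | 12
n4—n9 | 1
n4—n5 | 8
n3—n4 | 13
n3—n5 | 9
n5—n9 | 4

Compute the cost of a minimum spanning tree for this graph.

13

Grow the tree from n5 using Prim:
Step 1: cheapest edge leaving the tree is n5—n9 (4); add n9.
Step 2: cheapest edge leaving the tree is n3—n9 (1); add n3.
Step 3: cheapest edge leaving the tree is n4—n9 (1); add n4.
Step 4: cheapest edge leaving the tree is n4—n6 (7); add n6.
MST edges: n5—n9, n3—n9, n4—n9, n4—n6; total weight 4+1+1+7 = 13.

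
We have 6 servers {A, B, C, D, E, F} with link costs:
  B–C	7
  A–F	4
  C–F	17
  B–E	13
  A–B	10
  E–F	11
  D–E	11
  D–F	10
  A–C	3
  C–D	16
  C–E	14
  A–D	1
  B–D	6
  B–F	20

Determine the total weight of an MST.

Grow the tree from E using Prim:
Step 1: cheapest edge leaving the tree is D–E (11); add D.
Step 2: cheapest edge leaving the tree is A–D (1); add A.
Step 3: cheapest edge leaving the tree is A–C (3); add C.
Step 4: cheapest edge leaving the tree is A–F (4); add F.
Step 5: cheapest edge leaving the tree is B–D (6); add B.
MST edges: D–E, A–D, A–C, A–F, B–D; total weight 11+1+3+4+6 = 25.

25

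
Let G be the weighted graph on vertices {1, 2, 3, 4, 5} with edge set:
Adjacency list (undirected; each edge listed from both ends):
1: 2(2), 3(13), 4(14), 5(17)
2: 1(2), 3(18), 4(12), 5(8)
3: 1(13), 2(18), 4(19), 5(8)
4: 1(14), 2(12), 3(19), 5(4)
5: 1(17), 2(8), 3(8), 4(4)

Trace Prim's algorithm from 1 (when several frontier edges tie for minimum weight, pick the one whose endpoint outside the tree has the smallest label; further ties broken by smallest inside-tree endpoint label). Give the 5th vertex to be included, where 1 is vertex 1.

Grow the tree from 1 using Prim:
Step 1: cheapest edge leaving the tree is 1–2 (2); add 2.
Step 2: cheapest edge leaving the tree is 2–5 (8); add 5.
Step 3: cheapest edge leaving the tree is 4–5 (4); add 4.
Step 4: cheapest edge leaving the tree is 3–5 (8); add 3.
Vertex order: 1, 2, 5, 4, 3. The 5th vertex is 3.

3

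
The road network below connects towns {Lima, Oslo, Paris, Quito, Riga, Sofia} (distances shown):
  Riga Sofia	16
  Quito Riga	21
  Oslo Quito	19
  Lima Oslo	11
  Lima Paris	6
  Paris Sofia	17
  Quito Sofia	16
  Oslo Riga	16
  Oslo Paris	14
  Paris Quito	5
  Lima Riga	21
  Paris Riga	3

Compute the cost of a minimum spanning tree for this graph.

Kruskal's algorithm — process edges by increasing weight (ties by edge label):
Paris Riga (3): add — endpoints in different components.
Paris Quito (5): add — endpoints in different components.
Lima Paris (6): add — endpoints in different components.
Lima Oslo (11): add — endpoints in different components.
Oslo Paris (14): skip — Paris and Oslo already connected.
Oslo Riga (16): skip — Riga and Oslo already connected.
Quito Sofia (16): add — endpoints in different components.
MST edges: Paris Riga, Paris Quito, Lima Paris, Lima Oslo, Quito Sofia; total weight 3+5+6+11+16 = 41.

41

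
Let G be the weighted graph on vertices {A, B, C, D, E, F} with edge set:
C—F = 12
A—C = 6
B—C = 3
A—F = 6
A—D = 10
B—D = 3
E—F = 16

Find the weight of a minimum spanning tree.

34

Grow the tree from B using Prim:
Step 1: frontier [B—C 3, B—D 3] → take B—C (3); add C.
Step 2: frontier [B—D 3, A—C 6, C—F 12] → take B—D (3); add D.
Step 3: frontier [A—C 6, C—F 12, A—D 10] → take A—C (6); add A.
Step 4: frontier [A—F 6, C—F 12] → take A—F (6); add F.
Step 5: frontier [E—F 16] → take E—F (16); add E.
MST edges: B—C, B—D, A—C, A—F, E—F; total weight 3+3+6+6+16 = 34.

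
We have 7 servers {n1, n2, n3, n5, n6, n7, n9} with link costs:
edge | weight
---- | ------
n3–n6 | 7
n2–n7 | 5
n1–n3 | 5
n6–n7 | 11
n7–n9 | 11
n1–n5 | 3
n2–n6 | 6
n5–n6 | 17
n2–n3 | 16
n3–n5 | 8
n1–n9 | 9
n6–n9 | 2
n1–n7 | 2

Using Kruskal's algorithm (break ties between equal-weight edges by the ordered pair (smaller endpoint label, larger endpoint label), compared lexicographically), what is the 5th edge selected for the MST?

n2-n7

Kruskal: consider edges lightest-first.
n1–n7 (2): add. Components now {n6} {n1,n7} {n3} {n5} {n2} {n9}
n6–n9 (2): add. Components now {n6,n9} {n1,n7} {n3} {n5} {n2}
n1–n5 (3): add. Components now {n6,n9} {n1,n5,n7} {n3} {n2}
n1–n3 (5): add. Components now {n6,n9} {n1,n3,n5,n7} {n2}
n2–n7 (5): add. Components now {n6,n9} {n1,n2,n3,n5,n7}
n2–n6 (6): add. Components now {n1,n2,n3,n5,n6,n7,n9}
The 5th edge added is n2–n7.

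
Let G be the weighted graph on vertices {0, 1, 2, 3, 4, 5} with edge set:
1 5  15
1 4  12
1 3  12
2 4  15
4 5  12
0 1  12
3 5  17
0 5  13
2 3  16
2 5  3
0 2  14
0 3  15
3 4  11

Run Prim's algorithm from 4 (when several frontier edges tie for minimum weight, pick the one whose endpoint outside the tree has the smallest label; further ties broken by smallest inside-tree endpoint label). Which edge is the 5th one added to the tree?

2-5

Prim, starting at 4.
Step 1: frontier [3 4 11, 1 4 12, 4 5 12, 2 4 15] → take 3 4 (11); add 3.
Step 2: frontier [1 3 12, 0 3 15, 2 3 16, 3 5 17, 1 4 12, 4 5 12, 2 4 15] → take 1 3 (12); add 1.
Step 3: frontier [0 1 12, 1 5 15, 0 3 15, 2 3 16, 3 5 17, 4 5 12, 2 4 15] → take 0 1 (12); add 0.
Step 4: frontier [0 5 13, 0 2 14, 1 5 15, 2 3 16, 3 5 17, 4 5 12, 2 4 15] → take 4 5 (12); add 5.
Step 5: frontier [0 2 14, 2 3 16, 2 4 15, 2 5 3] → take 2 5 (3); add 2.
The 5th edge added is 2 5.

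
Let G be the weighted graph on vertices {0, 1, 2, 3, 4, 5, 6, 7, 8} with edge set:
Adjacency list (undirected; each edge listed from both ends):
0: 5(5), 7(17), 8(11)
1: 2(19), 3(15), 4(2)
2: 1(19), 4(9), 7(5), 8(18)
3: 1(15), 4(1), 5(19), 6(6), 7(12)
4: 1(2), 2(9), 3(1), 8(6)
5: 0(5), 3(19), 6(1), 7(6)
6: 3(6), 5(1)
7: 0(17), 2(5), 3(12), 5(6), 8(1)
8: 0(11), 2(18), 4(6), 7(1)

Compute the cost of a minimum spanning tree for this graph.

27

Prim's algorithm from 7:
Step 1: cheapest edge leaving the tree is 7—8 (1); add 8.
Step 2: cheapest edge leaving the tree is 2—7 (5); add 2.
Step 3: cheapest edge leaving the tree is 4—8 (6); add 4.
Step 4: cheapest edge leaving the tree is 3—4 (1); add 3.
Step 5: cheapest edge leaving the tree is 1—4 (2); add 1.
Step 6: cheapest edge leaving the tree is 5—7 (6); add 5.
Step 7: cheapest edge leaving the tree is 5—6 (1); add 6.
Step 8: cheapest edge leaving the tree is 0—5 (5); add 0.
MST edges: 7—8, 2—7, 4—8, 3—4, 1—4, 5—7, 5—6, 0—5; total weight 1+5+6+1+2+6+1+5 = 27.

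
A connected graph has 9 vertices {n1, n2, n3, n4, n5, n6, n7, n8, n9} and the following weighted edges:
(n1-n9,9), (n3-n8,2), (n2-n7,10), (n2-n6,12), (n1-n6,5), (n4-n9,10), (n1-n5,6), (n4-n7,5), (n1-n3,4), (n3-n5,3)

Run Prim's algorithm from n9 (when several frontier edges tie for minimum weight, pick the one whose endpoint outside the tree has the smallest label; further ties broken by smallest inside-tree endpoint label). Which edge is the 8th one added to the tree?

n2-n7

Grow the tree from n9 using Prim:
Step 1: cheapest edge leaving the tree is n1-n9 (9); add n1.
Step 2: cheapest edge leaving the tree is n1-n3 (4); add n3.
Step 3: cheapest edge leaving the tree is n3-n8 (2); add n8.
Step 4: cheapest edge leaving the tree is n3-n5 (3); add n5.
Step 5: cheapest edge leaving the tree is n1-n6 (5); add n6.
Step 6: cheapest edge leaving the tree is n4-n9 (10); add n4.
Step 7: cheapest edge leaving the tree is n4-n7 (5); add n7.
Step 8: cheapest edge leaving the tree is n2-n7 (10); add n2.
The 8th edge added is n2-n7.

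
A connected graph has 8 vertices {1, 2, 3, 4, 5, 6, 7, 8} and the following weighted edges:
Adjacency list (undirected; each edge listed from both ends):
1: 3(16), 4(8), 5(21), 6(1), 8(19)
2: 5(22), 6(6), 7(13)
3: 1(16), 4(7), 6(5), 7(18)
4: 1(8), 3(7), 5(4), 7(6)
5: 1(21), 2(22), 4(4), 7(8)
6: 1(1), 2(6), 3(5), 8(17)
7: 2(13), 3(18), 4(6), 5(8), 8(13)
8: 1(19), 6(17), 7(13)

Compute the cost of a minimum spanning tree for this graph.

42

Kruskal's algorithm — process edges by increasing weight (ties by edge label):
1-6 (1): add — endpoints in different components.
4-5 (4): add — endpoints in different components.
3-6 (5): add — endpoints in different components.
2-6 (6): add — endpoints in different components.
4-7 (6): add — endpoints in different components.
3-4 (7): add — endpoints in different components.
1-4 (8): skip — 1 and 4 already connected.
5-7 (8): skip — 5 and 7 already connected.
2-7 (13): skip — 2 and 7 already connected.
7-8 (13): add — endpoints in different components.
MST edges: 1-6, 4-5, 3-6, 2-6, 4-7, 3-4, 7-8; total weight 1+4+5+6+6+7+13 = 42.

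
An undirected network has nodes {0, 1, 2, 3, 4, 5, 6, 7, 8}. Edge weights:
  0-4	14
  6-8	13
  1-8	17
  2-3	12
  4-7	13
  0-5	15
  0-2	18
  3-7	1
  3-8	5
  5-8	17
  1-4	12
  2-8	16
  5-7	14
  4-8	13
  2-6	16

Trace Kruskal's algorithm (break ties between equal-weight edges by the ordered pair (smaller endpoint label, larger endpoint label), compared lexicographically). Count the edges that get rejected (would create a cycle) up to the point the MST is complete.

Kruskal's algorithm — process edges by increasing weight (ties by edge label):
3-7 (1): add — endpoints in different components.
3-8 (5): add — endpoints in different components.
1-4 (12): add — endpoints in different components.
2-3 (12): add — endpoints in different components.
4-7 (13): add — endpoints in different components.
4-8 (13): skip — 4 and 8 already connected.
6-8 (13): add — endpoints in different components.
0-4 (14): add — endpoints in different components.
5-7 (14): add — endpoints in different components.
Edges rejected before the tree was complete: 1.

1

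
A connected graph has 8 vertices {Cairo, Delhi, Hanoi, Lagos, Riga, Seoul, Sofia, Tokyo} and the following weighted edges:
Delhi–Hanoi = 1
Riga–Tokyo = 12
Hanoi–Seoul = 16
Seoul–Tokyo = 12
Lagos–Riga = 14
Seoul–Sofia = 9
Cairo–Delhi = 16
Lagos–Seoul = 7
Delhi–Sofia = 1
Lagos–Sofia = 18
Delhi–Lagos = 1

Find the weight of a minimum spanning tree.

Kruskal: consider edges lightest-first.
Delhi–Hanoi (1): add — endpoints in different components.
Delhi–Lagos (1): add — endpoints in different components.
Delhi–Sofia (1): add — endpoints in different components.
Lagos–Seoul (7): add — endpoints in different components.
Seoul–Sofia (9): skip — Seoul and Sofia already connected.
Riga–Tokyo (12): add — endpoints in different components.
Seoul–Tokyo (12): add — endpoints in different components.
Lagos–Riga (14): skip — Lagos and Riga already connected.
Cairo–Delhi (16): add — endpoints in different components.
MST edges: Delhi–Hanoi, Delhi–Lagos, Delhi–Sofia, Lagos–Seoul, Riga–Tokyo, Seoul–Tokyo, Cairo–Delhi; total weight 1+1+1+7+12+12+16 = 50.

50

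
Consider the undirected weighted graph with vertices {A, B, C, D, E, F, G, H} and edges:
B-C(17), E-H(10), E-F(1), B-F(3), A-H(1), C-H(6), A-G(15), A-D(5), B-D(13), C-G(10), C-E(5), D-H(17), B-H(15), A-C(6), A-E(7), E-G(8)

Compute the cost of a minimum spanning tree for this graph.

29

Sort edges by weight, then run Kruskal:
A-H (1): add — endpoints in different components.
E-F (1): add — endpoints in different components.
B-F (3): add — endpoints in different components.
A-D (5): add — endpoints in different components.
C-E (5): add — endpoints in different components.
A-C (6): add — endpoints in different components.
C-H (6): skip — C and H already connected.
A-E (7): skip — A and E already connected.
E-G (8): add — endpoints in different components.
MST edges: A-H, E-F, B-F, A-D, C-E, A-C, E-G; total weight 1+1+3+5+5+6+8 = 29.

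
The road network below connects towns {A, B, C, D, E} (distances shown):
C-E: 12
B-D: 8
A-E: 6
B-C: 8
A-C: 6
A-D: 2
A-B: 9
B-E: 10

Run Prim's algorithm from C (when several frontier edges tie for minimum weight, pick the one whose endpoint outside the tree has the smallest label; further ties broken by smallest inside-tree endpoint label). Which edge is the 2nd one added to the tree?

A-D

Grow the tree from C using Prim:
Step 1: frontier [A-C 6, B-C 8, C-E 12] → take A-C (6); add A.
Step 2: frontier [A-D 2, A-E 6, A-B 9, B-C 8, C-E 12] → take A-D (2); add D.
Step 3: frontier [A-E 6, A-B 9, B-C 8, C-E 12, B-D 8] → take A-E (6); add E.
Step 4: frontier [A-B 9, B-C 8, B-D 8, B-E 10] → take B-C (8); add B.
The 2nd edge added is A-D.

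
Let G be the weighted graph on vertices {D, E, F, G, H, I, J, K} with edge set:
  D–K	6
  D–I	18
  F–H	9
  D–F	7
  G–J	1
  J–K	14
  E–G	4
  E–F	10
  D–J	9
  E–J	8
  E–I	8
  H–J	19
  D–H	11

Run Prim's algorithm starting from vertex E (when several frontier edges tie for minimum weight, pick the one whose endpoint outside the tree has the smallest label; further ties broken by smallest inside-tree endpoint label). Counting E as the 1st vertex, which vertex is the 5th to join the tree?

Prim's algorithm from E:
Step 1: cheapest edge leaving the tree is E–G (4); add G.
Step 2: cheapest edge leaving the tree is G–J (1); add J.
Step 3: cheapest edge leaving the tree is E–I (8); add I.
Step 4: cheapest edge leaving the tree is D–J (9); add D.
Step 5: cheapest edge leaving the tree is D–K (6); add K.
Step 6: cheapest edge leaving the tree is D–F (7); add F.
Step 7: cheapest edge leaving the tree is F–H (9); add H.
Vertex order: E, G, J, I, D, K, F, H. The 5th vertex is D.

D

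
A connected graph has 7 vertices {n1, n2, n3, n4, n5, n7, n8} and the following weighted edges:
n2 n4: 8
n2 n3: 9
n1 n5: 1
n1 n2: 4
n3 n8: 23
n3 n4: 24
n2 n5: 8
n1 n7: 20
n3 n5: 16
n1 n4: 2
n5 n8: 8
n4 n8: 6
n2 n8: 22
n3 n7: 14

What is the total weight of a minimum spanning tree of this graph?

Kruskal's algorithm — process edges by increasing weight (ties by edge label):
n1 n5 (1): add. Components now {n3} {n4} {n8} {n1,n5} {n2} {n7}
n1 n4 (2): add. Components now {n3} {n1,n4,n5} {n8} {n2} {n7}
n1 n2 (4): add. Components now {n3} {n1,n2,n4,n5} {n8} {n7}
n4 n8 (6): add. Components now {n3} {n1,n2,n4,n5,n8} {n7}
n2 n4 (8): skip — n4 and n2 already connected.
n2 n5 (8): skip — n5 and n2 already connected.
n5 n8 (8): skip — n8 and n5 already connected.
n2 n3 (9): add. Components now {n1,n2,n3,n4,n5,n8} {n7}
n3 n7 (14): add. Components now {n1,n2,n3,n4,n5,n7,n8}
MST edges: n1 n5, n1 n4, n1 n2, n4 n8, n2 n3, n3 n7; total weight 1+2+4+6+9+14 = 36.

36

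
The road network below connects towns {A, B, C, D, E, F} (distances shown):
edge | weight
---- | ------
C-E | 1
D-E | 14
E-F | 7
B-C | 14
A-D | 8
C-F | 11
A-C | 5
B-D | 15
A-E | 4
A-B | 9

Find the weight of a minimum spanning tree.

Grow the tree from E using Prim:
Step 1: frontier [C-E 1, A-E 4, E-F 7, D-E 14] → take C-E (1); add C.
Step 2: frontier [A-C 5, C-F 11, B-C 14, A-E 4, E-F 7, D-E 14] → take A-E (4); add A.
Step 3: frontier [A-D 8, A-B 9, C-F 11, B-C 14, E-F 7, D-E 14] → take E-F (7); add F.
Step 4: frontier [A-D 8, A-B 9, B-C 14, D-E 14] → take A-D (8); add D.
Step 5: frontier [A-B 9, B-C 14, B-D 15] → take A-B (9); add B.
MST edges: C-E, A-E, E-F, A-D, A-B; total weight 1+4+7+8+9 = 29.

29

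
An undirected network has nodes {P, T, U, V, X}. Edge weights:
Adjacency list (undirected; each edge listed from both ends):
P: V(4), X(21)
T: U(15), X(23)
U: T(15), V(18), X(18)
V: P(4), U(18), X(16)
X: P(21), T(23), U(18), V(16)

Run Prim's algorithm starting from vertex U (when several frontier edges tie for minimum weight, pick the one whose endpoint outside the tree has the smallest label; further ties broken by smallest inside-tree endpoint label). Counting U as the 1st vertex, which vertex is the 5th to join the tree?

Prim, starting at U.
Step 1: frontier [T–U 15, U–V 18, U–X 18] → take T–U (15); add T.
Step 2: frontier [T–X 23, U–V 18, U–X 18] → take U–V (18); add V.
Step 3: frontier [T–X 23, U–X 18, P–V 4, V–X 16] → take P–V (4); add P.
Step 4: frontier [P–X 21, T–X 23, U–X 18, V–X 16] → take V–X (16); add X.
Vertex order: U, T, V, P, X. The 5th vertex is X.

X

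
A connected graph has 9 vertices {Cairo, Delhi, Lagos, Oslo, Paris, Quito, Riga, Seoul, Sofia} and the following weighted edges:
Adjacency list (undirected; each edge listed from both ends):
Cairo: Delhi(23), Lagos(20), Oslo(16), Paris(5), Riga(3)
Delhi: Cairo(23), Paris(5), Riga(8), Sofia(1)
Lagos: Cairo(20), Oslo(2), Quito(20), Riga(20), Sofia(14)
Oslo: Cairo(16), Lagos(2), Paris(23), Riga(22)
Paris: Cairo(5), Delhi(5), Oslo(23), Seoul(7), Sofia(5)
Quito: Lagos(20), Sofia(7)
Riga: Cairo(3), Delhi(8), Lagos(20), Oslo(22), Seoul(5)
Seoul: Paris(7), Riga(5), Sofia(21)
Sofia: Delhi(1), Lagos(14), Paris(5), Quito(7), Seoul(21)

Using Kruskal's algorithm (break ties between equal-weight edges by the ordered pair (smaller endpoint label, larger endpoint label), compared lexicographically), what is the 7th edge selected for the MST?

Quito-Sofia

Kruskal's algorithm — process edges by increasing weight (ties by edge label):
Delhi—Sofia (1): add — endpoints in different components.
Lagos—Oslo (2): add — endpoints in different components.
Cairo—Riga (3): add — endpoints in different components.
Cairo—Paris (5): add — endpoints in different components.
Delhi—Paris (5): add — endpoints in different components.
Paris—Sofia (5): skip — Sofia and Paris already connected.
Riga—Seoul (5): add — endpoints in different components.
Paris—Seoul (7): skip — Seoul and Paris already connected.
Quito—Sofia (7): add — endpoints in different components.
Delhi—Riga (8): skip — Delhi and Riga already connected.
Lagos—Sofia (14): add — endpoints in different components.
The 7th edge added is Quito—Sofia.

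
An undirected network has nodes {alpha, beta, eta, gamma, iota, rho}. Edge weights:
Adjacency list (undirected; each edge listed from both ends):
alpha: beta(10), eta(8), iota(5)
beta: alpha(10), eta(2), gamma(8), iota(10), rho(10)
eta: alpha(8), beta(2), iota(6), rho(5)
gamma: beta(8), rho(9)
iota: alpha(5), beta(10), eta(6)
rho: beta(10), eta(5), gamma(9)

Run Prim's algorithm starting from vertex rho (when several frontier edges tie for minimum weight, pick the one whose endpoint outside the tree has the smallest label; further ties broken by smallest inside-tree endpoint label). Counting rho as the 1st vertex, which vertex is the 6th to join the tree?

Prim's algorithm from rho:
Step 1: frontier [eta—rho 5, gamma—rho 9, beta—rho 10] → take eta—rho (5); add eta.
Step 2: frontier [beta—eta 2, eta—iota 6, alpha—eta 8, gamma—rho 9, beta—rho 10] → take beta—eta (2); add beta.
Step 3: frontier [beta—gamma 8, alpha—beta 10, beta—iota 10, eta—iota 6, alpha—eta 8, gamma—rho 9] → take eta—iota (6); add iota.
Step 4: frontier [beta—gamma 8, alpha—beta 10, alpha—eta 8, alpha—iota 5, gamma—rho 9] → take alpha—iota (5); add alpha.
Step 5: frontier [beta—gamma 8, gamma—rho 9] → take beta—gamma (8); add gamma.
Vertex order: rho, eta, beta, iota, alpha, gamma. The 6th vertex is gamma.

gamma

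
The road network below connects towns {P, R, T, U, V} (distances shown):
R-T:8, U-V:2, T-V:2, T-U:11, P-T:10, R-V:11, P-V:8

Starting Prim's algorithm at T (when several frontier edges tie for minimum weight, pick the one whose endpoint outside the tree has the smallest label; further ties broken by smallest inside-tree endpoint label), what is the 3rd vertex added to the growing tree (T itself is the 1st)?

Prim's algorithm from T:
Step 1: cheapest edge leaving the tree is T-V (2); add V.
Step 2: cheapest edge leaving the tree is U-V (2); add U.
Step 3: cheapest edge leaving the tree is P-V (8); add P.
Step 4: cheapest edge leaving the tree is R-T (8); add R.
Vertex order: T, V, U, P, R. The 3rd vertex is U.

U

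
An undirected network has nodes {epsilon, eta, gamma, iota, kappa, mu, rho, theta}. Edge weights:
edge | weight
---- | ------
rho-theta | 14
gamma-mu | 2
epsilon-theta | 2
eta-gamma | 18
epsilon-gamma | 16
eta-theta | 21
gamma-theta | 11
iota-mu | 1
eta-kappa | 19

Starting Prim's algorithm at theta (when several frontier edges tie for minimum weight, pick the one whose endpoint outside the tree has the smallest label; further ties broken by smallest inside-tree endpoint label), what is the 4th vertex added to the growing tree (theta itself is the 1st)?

Prim's algorithm from theta:
Step 1: frontier [epsilon-theta 2, gamma-theta 11, rho-theta 14, eta-theta 21] → take epsilon-theta (2); add epsilon.
Step 2: frontier [epsilon-gamma 16, gamma-theta 11, rho-theta 14, eta-theta 21] → take gamma-theta (11); add gamma.
Step 3: frontier [gamma-mu 2, eta-gamma 18, rho-theta 14, eta-theta 21] → take gamma-mu (2); add mu.
Step 4: frontier [eta-gamma 18, iota-mu 1, rho-theta 14, eta-theta 21] → take iota-mu (1); add iota.
Step 5: frontier [eta-gamma 18, rho-theta 14, eta-theta 21] → take rho-theta (14); add rho.
Step 6: frontier [eta-gamma 18, eta-theta 21] → take eta-gamma (18); add eta.
Step 7: frontier [eta-kappa 19] → take eta-kappa (19); add kappa.
Vertex order: theta, epsilon, gamma, mu, iota, rho, eta, kappa. The 4th vertex is mu.

mu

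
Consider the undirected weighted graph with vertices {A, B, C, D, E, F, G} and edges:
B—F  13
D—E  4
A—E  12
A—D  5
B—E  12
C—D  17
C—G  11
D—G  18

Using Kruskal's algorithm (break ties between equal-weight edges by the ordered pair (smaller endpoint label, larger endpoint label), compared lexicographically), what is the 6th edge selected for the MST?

Kruskal's algorithm — process edges by increasing weight (ties by edge label):
D—E (4): add. Components now {A} {B} {C} {D,E} {F} {G}
A—D (5): add. Components now {A,D,E} {B} {C} {F} {G}
C—G (11): add. Components now {A,D,E} {B} {C,G} {F}
A—E (12): skip — A and E already connected.
B—E (12): add. Components now {A,B,D,E} {C,G} {F}
B—F (13): add. Components now {A,B,D,E,F} {C,G}
C—D (17): add. Components now {A,B,C,D,E,F,G}
The 6th edge added is C—D.

C-D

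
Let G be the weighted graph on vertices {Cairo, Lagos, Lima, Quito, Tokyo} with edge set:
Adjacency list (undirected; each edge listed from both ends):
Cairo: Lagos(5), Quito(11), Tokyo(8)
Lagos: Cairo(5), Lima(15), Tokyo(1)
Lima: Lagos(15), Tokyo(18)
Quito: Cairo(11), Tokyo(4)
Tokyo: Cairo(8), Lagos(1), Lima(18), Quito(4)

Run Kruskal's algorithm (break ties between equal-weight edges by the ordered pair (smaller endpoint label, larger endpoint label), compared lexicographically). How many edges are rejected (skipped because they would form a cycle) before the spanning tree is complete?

2

Sort edges by weight, then run Kruskal:
Lagos Tokyo (1): add — endpoints in different components.
Quito Tokyo (4): add — endpoints in different components.
Cairo Lagos (5): add — endpoints in different components.
Cairo Tokyo (8): skip — Tokyo and Cairo already connected.
Cairo Quito (11): skip — Quito and Cairo already connected.
Lagos Lima (15): add — endpoints in different components.
Edges rejected before the tree was complete: 2.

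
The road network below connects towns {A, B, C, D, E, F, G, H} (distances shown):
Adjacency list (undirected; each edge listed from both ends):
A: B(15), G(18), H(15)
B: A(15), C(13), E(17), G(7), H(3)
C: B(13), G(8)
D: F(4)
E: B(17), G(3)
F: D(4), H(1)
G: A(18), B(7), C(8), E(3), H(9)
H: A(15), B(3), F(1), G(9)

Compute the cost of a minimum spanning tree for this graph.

41

Grow the tree from C using Prim:
Step 1: frontier [C-G 8, B-C 13] → take C-G (8); add G.
Step 2: frontier [B-C 13, E-G 3, B-G 7, G-H 9, A-G 18] → take E-G (3); add E.
Step 3: frontier [B-C 13, B-E 17, B-G 7, G-H 9, A-G 18] → take B-G (7); add B.
Step 4: frontier [B-H 3, A-B 15, G-H 9, A-G 18] → take B-H (3); add H.
Step 5: frontier [A-B 15, A-G 18, F-H 1, A-H 15] → take F-H (1); add F.
Step 6: frontier [A-B 15, D-F 4, A-G 18, A-H 15] → take D-F (4); add D.
Step 7: frontier [A-B 15, A-G 18, A-H 15] → take A-B (15); add A.
MST edges: C-G, E-G, B-G, B-H, F-H, D-F, A-B; total weight 8+3+7+3+1+4+15 = 41.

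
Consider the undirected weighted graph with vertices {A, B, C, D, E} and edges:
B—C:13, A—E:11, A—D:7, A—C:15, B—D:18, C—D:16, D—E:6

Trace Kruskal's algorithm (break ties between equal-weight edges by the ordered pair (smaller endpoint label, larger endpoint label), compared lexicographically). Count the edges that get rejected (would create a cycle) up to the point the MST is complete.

1

Kruskal: consider edges lightest-first.
D—E (6): add — endpoints in different components.
A—D (7): add — endpoints in different components.
A—E (11): skip — A and E already connected.
B—C (13): add — endpoints in different components.
A—C (15): add — endpoints in different components.
Edges rejected before the tree was complete: 1.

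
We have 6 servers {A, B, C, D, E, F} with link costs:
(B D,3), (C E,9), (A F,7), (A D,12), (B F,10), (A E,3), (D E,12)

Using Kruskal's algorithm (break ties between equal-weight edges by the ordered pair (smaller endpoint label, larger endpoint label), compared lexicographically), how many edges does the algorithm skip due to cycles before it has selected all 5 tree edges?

0

Kruskal: consider edges lightest-first.
A E (3): add — endpoints in different components.
B D (3): add — endpoints in different components.
A F (7): add — endpoints in different components.
C E (9): add — endpoints in different components.
B F (10): add — endpoints in different components.
Edges rejected before the tree was complete: 0.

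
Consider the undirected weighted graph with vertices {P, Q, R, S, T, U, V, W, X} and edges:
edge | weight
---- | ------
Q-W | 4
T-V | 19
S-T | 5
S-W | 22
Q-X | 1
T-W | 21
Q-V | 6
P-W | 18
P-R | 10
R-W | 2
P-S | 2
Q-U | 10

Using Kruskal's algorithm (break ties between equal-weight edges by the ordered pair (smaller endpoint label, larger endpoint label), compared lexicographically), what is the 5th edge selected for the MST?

S-T

Kruskal: consider edges lightest-first.
Q-X (1): add — endpoints in different components.
P-S (2): add — endpoints in different components.
R-W (2): add — endpoints in different components.
Q-W (4): add — endpoints in different components.
S-T (5): add — endpoints in different components.
Q-V (6): add — endpoints in different components.
P-R (10): add — endpoints in different components.
Q-U (10): add — endpoints in different components.
The 5th edge added is S-T.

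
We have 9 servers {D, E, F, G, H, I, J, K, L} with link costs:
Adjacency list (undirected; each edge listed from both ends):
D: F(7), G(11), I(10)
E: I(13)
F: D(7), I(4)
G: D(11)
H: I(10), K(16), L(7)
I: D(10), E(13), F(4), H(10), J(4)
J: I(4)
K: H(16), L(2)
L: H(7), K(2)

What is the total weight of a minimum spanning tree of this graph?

Sort edges by weight, then run Kruskal:
K L (2): add — endpoints in different components.
F I (4): add — endpoints in different components.
I J (4): add — endpoints in different components.
D F (7): add — endpoints in different components.
H L (7): add — endpoints in different components.
D I (10): skip — D and I already connected.
H I (10): add — endpoints in different components.
D G (11): add — endpoints in different components.
E I (13): add — endpoints in different components.
MST edges: K L, F I, I J, D F, H L, H I, D G, E I; total weight 2+4+4+7+7+10+11+13 = 58.

58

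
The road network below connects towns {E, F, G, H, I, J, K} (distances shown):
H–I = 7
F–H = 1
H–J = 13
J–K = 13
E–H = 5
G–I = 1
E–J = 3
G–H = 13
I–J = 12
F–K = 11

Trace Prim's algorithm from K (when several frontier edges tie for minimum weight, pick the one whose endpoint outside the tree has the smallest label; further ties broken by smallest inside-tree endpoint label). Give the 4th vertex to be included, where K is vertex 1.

Prim, starting at K.
Step 1: frontier [F–K 11, J–K 13] → take F–K (11); add F.
Step 2: frontier [F–H 1, J–K 13] → take F–H (1); add H.
Step 3: frontier [E–H 5, H–I 7, G–H 13, H–J 13, J–K 13] → take E–H (5); add E.
Step 4: frontier [E–J 3, H–I 7, G–H 13, H–J 13, J–K 13] → take E–J (3); add J.
Step 5: frontier [H–I 7, G–H 13, I–J 12] → take H–I (7); add I.
Step 6: frontier [G–H 13, G–I 1] → take G–I (1); add G.
Vertex order: K, F, H, E, J, I, G. The 4th vertex is E.

E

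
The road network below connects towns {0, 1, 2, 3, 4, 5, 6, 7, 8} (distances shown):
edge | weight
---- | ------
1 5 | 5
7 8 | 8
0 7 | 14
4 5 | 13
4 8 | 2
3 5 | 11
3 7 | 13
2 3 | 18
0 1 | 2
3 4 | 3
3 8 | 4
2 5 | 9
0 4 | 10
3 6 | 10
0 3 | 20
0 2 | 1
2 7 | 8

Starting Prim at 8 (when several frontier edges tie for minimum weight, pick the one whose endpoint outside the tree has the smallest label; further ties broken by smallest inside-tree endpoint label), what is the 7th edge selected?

Grow the tree from 8 using Prim:
Step 1: cheapest edge leaving the tree is 4 8 (2); add 4.
Step 2: cheapest edge leaving the tree is 3 4 (3); add 3.
Step 3: cheapest edge leaving the tree is 7 8 (8); add 7.
Step 4: cheapest edge leaving the tree is 2 7 (8); add 2.
Step 5: cheapest edge leaving the tree is 0 2 (1); add 0.
Step 6: cheapest edge leaving the tree is 0 1 (2); add 1.
Step 7: cheapest edge leaving the tree is 1 5 (5); add 5.
Step 8: cheapest edge leaving the tree is 3 6 (10); add 6.
The 7th edge added is 1 5.

1-5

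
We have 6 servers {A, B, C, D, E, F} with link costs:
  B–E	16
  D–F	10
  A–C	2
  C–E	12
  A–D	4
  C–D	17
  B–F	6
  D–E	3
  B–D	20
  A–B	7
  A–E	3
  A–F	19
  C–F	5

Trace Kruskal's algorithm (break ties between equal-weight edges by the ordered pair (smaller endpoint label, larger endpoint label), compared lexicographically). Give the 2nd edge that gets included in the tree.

A-E

Kruskal: consider edges lightest-first.
A–C (2): add. Components now {A,C} {B} {D} {E} {F}
A–E (3): add. Components now {A,C,E} {B} {D} {F}
D–E (3): add. Components now {A,C,D,E} {B} {F}
A–D (4): skip — A and D already connected.
C–F (5): add. Components now {A,C,D,E,F} {B}
B–F (6): add. Components now {A,B,C,D,E,F}
The 2nd edge added is A–E.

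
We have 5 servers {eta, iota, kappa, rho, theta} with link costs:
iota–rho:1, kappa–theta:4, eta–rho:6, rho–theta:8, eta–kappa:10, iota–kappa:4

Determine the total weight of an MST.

15

Kruskal's algorithm — process edges by increasing weight (ties by edge label):
iota–rho (1): add — endpoints in different components.
iota–kappa (4): add — endpoints in different components.
kappa–theta (4): add — endpoints in different components.
eta–rho (6): add — endpoints in different components.
MST edges: iota–rho, iota–kappa, kappa–theta, eta–rho; total weight 1+4+4+6 = 15.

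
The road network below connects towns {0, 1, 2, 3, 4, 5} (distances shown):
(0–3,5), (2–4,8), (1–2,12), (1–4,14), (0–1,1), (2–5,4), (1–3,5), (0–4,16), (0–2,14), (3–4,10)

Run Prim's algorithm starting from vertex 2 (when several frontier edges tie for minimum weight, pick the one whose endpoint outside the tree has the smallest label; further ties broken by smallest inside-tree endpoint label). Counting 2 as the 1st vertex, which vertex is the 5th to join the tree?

0

Prim's algorithm from 2:
Step 1: frontier [2–5 4, 2–4 8, 1–2 12, 0–2 14] → take 2–5 (4); add 5.
Step 2: frontier [2–4 8, 1–2 12, 0–2 14] → take 2–4 (8); add 4.
Step 3: frontier [1–2 12, 0–2 14, 3–4 10, 1–4 14, 0–4 16] → take 3–4 (10); add 3.
Step 4: frontier [1–2 12, 0–2 14, 0–3 5, 1–3 5, 1–4 14, 0–4 16] → take 0–3 (5); add 0.
Step 5: frontier [0–1 1, 1–2 12, 1–3 5, 1–4 14] → take 0–1 (1); add 1.
Vertex order: 2, 5, 4, 3, 0, 1. The 5th vertex is 0.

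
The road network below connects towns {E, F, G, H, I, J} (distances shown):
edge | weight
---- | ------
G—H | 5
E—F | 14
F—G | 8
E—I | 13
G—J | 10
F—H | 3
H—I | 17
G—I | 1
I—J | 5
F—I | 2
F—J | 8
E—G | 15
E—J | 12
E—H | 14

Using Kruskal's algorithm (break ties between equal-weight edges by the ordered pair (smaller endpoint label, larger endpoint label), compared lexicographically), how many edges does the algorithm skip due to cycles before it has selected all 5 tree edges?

Sort edges by weight, then run Kruskal:
G—I (1): add. Components now {E} {F} {G,I} {H} {J}
F—I (2): add. Components now {E} {F,G,I} {H} {J}
F—H (3): add. Components now {E} {F,G,H,I} {J}
G—H (5): skip — G and H already connected.
I—J (5): add. Components now {E} {F,G,H,I,J}
F—G (8): skip — F and G already connected.
F—J (8): skip — F and J already connected.
G—J (10): skip — G and J already connected.
E—J (12): add. Components now {E,F,G,H,I,J}
Edges rejected before the tree was complete: 4.

4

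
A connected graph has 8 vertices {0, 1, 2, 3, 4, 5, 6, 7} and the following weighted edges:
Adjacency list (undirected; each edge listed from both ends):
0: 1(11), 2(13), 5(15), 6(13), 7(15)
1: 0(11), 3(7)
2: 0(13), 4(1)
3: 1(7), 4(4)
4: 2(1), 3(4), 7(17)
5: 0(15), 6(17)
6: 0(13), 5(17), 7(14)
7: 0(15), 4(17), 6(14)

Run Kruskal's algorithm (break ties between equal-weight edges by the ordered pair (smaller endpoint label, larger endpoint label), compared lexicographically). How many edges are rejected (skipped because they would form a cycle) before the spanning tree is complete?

Kruskal's algorithm — process edges by increasing weight (ties by edge label):
2 4 (1): add — endpoints in different components.
3 4 (4): add — endpoints in different components.
1 3 (7): add — endpoints in different components.
0 1 (11): add — endpoints in different components.
0 2 (13): skip — 0 and 2 already connected.
0 6 (13): add — endpoints in different components.
6 7 (14): add — endpoints in different components.
0 5 (15): add — endpoints in different components.
Edges rejected before the tree was complete: 1.

1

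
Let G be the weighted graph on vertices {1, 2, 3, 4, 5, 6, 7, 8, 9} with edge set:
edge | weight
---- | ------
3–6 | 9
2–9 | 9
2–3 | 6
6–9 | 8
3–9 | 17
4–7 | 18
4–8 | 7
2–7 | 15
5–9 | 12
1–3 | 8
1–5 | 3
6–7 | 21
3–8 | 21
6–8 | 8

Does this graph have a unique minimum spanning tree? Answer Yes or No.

Kruskal's algorithm — process edges by increasing weight (ties by edge label):
1–5 (3): add — endpoints in different components.
2–3 (6): add — endpoints in different components.
4–8 (7): add — endpoints in different components.
1–3 (8): add — endpoints in different components.
6–8 (8): add — endpoints in different components.
6–9 (8): add — endpoints in different components.
2–9 (9): add — endpoints in different components.
3–6 (9): skip — 3 and 6 already connected.
5–9 (12): skip — 5 and 9 already connected.
2–7 (15): add — endpoints in different components.
Non-tree edge 3–6 has weight 9, equal to the heaviest edge on its tree cycle — swapping gives another MST of the same weight. Not unique.

No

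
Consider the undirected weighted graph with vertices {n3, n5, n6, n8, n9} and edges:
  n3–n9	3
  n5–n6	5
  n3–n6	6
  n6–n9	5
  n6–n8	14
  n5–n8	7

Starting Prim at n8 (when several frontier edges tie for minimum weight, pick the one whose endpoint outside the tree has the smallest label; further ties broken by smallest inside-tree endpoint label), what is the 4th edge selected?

Prim's algorithm from n8:
Step 1: cheapest edge leaving the tree is n5–n8 (7); add n5.
Step 2: cheapest edge leaving the tree is n5–n6 (5); add n6.
Step 3: cheapest edge leaving the tree is n6–n9 (5); add n9.
Step 4: cheapest edge leaving the tree is n3–n9 (3); add n3.
The 4th edge added is n3–n9.

n3-n9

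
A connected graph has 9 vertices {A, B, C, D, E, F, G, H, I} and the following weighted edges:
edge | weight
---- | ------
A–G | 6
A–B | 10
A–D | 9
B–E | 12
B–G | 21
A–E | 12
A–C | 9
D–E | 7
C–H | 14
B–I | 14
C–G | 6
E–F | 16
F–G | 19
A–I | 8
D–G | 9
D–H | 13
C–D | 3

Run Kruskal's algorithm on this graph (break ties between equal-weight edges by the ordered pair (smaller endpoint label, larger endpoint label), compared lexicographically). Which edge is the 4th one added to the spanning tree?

D-E

Kruskal: consider edges lightest-first.
C–D (3): add — endpoints in different components.
A–G (6): add — endpoints in different components.
C–G (6): add — endpoints in different components.
D–E (7): add — endpoints in different components.
A–I (8): add — endpoints in different components.
A–C (9): skip — A and C already connected.
A–D (9): skip — A and D already connected.
D–G (9): skip — D and G already connected.
A–B (10): add — endpoints in different components.
A–E (12): skip — A and E already connected.
B–E (12): skip — B and E already connected.
D–H (13): add — endpoints in different components.
B–I (14): skip — B and I already connected.
C–H (14): skip — C and H already connected.
E–F (16): add — endpoints in different components.
The 4th edge added is D–E.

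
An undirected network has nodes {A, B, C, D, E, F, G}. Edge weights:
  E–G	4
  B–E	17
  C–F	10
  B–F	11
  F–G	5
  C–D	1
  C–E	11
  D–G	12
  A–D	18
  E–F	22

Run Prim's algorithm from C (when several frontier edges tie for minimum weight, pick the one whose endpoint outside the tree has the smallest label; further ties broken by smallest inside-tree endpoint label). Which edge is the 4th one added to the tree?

Grow the tree from C using Prim:
Step 1: cheapest edge leaving the tree is C–D (1); add D.
Step 2: cheapest edge leaving the tree is C–F (10); add F.
Step 3: cheapest edge leaving the tree is F–G (5); add G.
Step 4: cheapest edge leaving the tree is E–G (4); add E.
Step 5: cheapest edge leaving the tree is B–F (11); add B.
Step 6: cheapest edge leaving the tree is A–D (18); add A.
The 4th edge added is E–G.

E-G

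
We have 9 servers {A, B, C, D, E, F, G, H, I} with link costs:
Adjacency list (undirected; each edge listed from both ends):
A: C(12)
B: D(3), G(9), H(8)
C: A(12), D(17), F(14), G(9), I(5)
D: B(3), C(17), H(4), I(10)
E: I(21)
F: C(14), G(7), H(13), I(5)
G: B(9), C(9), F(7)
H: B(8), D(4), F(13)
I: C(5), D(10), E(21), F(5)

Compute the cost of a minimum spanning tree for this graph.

66

Prim's algorithm from I:
Step 1: frontier [C-I 5, F-I 5, D-I 10, E-I 21] → take C-I (5); add C.
Step 2: frontier [C-G 9, A-C 12, C-F 14, C-D 17, F-I 5, D-I 10, E-I 21] → take F-I (5); add F.
Step 3: frontier [C-G 9, A-C 12, C-D 17, F-G 7, F-H 13, D-I 10, E-I 21] → take F-G (7); add G.
Step 4: frontier [A-C 12, C-D 17, F-H 13, B-G 9, D-I 10, E-I 21] → take B-G (9); add B.
Step 5: frontier [B-D 3, B-H 8, A-C 12, C-D 17, F-H 13, D-I 10, E-I 21] → take B-D (3); add D.
Step 6: frontier [B-H 8, A-C 12, D-H 4, F-H 13, E-I 21] → take D-H (4); add H.
Step 7: frontier [A-C 12, E-I 21] → take A-C (12); add A.
Step 8: frontier [E-I 21] → take E-I (21); add E.
MST edges: C-I, F-I, F-G, B-G, B-D, D-H, A-C, E-I; total weight 5+5+7+9+3+4+12+21 = 66.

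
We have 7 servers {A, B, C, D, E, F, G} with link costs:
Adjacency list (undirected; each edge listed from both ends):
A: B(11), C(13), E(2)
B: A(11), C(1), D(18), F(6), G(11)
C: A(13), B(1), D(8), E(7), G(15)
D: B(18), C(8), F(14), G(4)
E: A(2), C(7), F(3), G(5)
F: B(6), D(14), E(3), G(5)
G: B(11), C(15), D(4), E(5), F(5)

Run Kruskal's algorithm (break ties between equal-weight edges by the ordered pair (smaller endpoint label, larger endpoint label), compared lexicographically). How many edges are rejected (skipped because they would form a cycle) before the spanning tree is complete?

Kruskal's algorithm — process edges by increasing weight (ties by edge label):
B–C (1): add — endpoints in different components.
A–E (2): add — endpoints in different components.
E–F (3): add — endpoints in different components.
D–G (4): add — endpoints in different components.
E–G (5): add — endpoints in different components.
F–G (5): skip — F and G already connected.
B–F (6): add — endpoints in different components.
Edges rejected before the tree was complete: 1.

1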